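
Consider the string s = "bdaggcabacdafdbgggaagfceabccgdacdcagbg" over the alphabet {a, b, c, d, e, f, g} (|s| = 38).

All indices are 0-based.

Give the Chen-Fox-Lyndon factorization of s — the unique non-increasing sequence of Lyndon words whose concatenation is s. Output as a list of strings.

["bd", "aggc", "abacdafdbggg", "aagfceabccgdacdcagbg"]

emit factor 1: 'bd' (i=0, period=2)
emit factor 2: 'aggc' (i=2, period=4)
emit factor 3: 'abacdafdbggg' (i=6, period=12)
emit factor 4: 'aagfceabccgdacdcagbg' (i=18, period=20)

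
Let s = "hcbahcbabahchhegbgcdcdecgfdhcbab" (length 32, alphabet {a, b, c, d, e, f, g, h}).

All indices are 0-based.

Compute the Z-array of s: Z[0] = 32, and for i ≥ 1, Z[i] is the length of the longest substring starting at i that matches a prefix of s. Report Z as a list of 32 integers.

Z[0]=32
i=1: i≥r, start 0; Z[1]=0
i=2: i≥r, start 0; Z[2]=0
i=3: i≥r, start 0; Z[3]=0
i=4: i≥r, start 0; Z[4]=4 extend→box=[4,8)
i=5: min(r-i=3, Z[1]=0)=0; Z[5]=0
i=6: min(r-i=2, Z[2]=0)=0; Z[6]=0
i=7: min(r-i=1, Z[3]=0)=0; Z[7]=0
i=8: i≥r, start 0; Z[8]=0
i=9: i≥r, start 0; Z[9]=0
i=10: i≥r, start 0; Z[10]=2 extend→box=[10,12)
i=11: min(r-i=1, Z[1]=0)=0; Z[11]=0
i=12: i≥r, start 0; Z[12]=1 extend→box=[12,13)
i=13: i≥r, start 0; Z[13]=1 extend→box=[13,14)
i=14: i≥r, start 0; Z[14]=0
i=15: i≥r, start 0; Z[15]=0
i=16: i≥r, start 0; Z[16]=0
i=17: i≥r, start 0; Z[17]=0
i=18: i≥r, start 0; Z[18]=0
i=19: i≥r, start 0; Z[19]=0
i=20: i≥r, start 0; Z[20]=0
i=21: i≥r, start 0; Z[21]=0
i=22: i≥r, start 0; Z[22]=0
i=23: i≥r, start 0; Z[23]=0
i=24: i≥r, start 0; Z[24]=0
i=25: i≥r, start 0; Z[25]=0
i=26: i≥r, start 0; Z[26]=0
i=27: i≥r, start 0; Z[27]=4 extend→box=[27,31)
i=28: min(r-i=3, Z[1]=0)=0; Z[28]=0
i=29: min(r-i=2, Z[2]=0)=0; Z[29]=0
i=30: min(r-i=1, Z[3]=0)=0; Z[30]=0
i=31: i≥r, start 0; Z[31]=0

[32, 0, 0, 0, 4, 0, 0, 0, 0, 0, 2, 0, 1, 1, 0, 0, 0, 0, 0, 0, 0, 0, 0, 0, 0, 0, 0, 4, 0, 0, 0, 0]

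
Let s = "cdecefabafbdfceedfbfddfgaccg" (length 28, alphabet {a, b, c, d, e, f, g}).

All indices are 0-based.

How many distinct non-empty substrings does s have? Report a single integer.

rank | idx | suffix
   0 |   6 | abafbdfceedfbfddfgaccg
   1 |  24 | accg
   2 |   8 | afbdfceedfbfddfgaccg
   3 |   7 | bafbdfceedfbfddfgaccg
   4 |  10 | bdfceedfbfddfgaccg
   5 |  18 | bfddfgaccg
   6 |  25 | ccg
   7 |   0 | cdecefabafbdfceedfbfddfgaccg
   8 |  13 | ceedfbfddfgaccg
   9 |   3 | cefabafbdfceedfbfddfgaccg
  10 |  26 | cg
  11 |  20 | ddfgaccg
  12 |   1 | decefabafbdfceedfbfddfgaccg
  13 |  16 | dfbfddfgaccg
  14 |  11 | dfceedfbfddfgaccg
  15 |  21 | dfgaccg
  16 |   2 | ecefabafbdfceedfbfddfgaccg
  17 |  15 | edfbfddfgaccg
  18 |  14 | eedfbfddfgaccg
  19 |   4 | efabafbdfceedfbfddfgaccg
  20 |   5 | fabafbdfceedfbfddfgaccg
  21 |   9 | fbdfceedfbfddfgaccg
  22 |  17 | fbfddfgaccg
  23 |  12 | fceedfbfddfgaccg
  24 |  19 | fddfgaccg
  25 |  22 | fgaccg
  26 |  27 | g
  27 |  23 | gaccg

SA = [6, 24, 8, 7, 10, 18, 25, 0, 13, 3, 26, 20, 1, 16, 11, 21, 2, 15, 14, 4, 5, 9, 17, 12, 19, 22, 27, 23]
[i] adj suffixes → lcp
  [1] 6/24 → 1 ('a')
  [2] 24/8 → 1 ('a')
  [3] 8/7 → 0 ('')
  [4] 7/10 → 1 ('b')
  [5] 10/18 → 1 ('b')
  [6] 18/25 → 0 ('')
  [7] 25/0 → 1 ('c')
  [8] 0/13 → 1 ('c')
  [9] 13/3 → 2 ('ce')
  [10] 3/26 → 1 ('c')
  [11] 26/20 → 0 ('')
  [12] 20/1 → 1 ('d')
  [13] 1/16 → 1 ('d')
  [14] 16/11 → 2 ('df')
  [15] 11/21 → 2 ('df')
  [16] 21/2 → 0 ('')
  [17] 2/15 → 1 ('e')
  [18] 15/14 → 1 ('e')
  [19] 14/4 → 1 ('e')
  [20] 4/5 → 0 ('')
  [21] 5/9 → 1 ('f')
  [22] 9/17 → 2 ('fb')
  [23] 17/12 → 1 ('f')
  [24] 12/19 → 1 ('f')
  [25] 19/22 → 1 ('f')
  [26] 22/27 → 0 ('')
  [27] 27/23 → 1 ('g')

n(n+1)/2 = 28·29/2 = 406
Σ LCP = 0 + 1 + 1 + 0 + 1 + 1 + 0 + 1 + 1 + 2 + 1 + 0 + 1 + 1 + 2 + 2 + 0 + 1 + 1 + 1 + 0 + 1 + 2 + 1 + 1 + 1 + 0 + 1 = 25
distinct = 406 − 25 = 381

381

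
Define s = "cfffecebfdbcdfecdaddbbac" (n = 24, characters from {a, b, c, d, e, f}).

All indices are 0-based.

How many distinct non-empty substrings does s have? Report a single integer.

276

rank | idx | suffix
   0 |  22 | ac
   1 |  17 | addbbac
   2 |  21 | bac
   3 |  20 | bbac
   4 |  10 | bcdfecdaddbbac
   5 |   7 | bfdbcdfecdaddbbac
   6 |  23 | c
   7 |  15 | cdaddbbac
   8 |  11 | cdfecdaddbbac
   9 |   5 | cebfdbcdfecdaddbbac
  10 |   0 | cfffecebfdbcdfecdaddbbac
  11 |  16 | daddbbac
  12 |  19 | dbbac
  13 |   9 | dbcdfecdaddbbac
  14 |  18 | ddbbac
  15 |  12 | dfecdaddbbac
  16 |   6 | ebfdbcdfecdaddbbac
  17 |  14 | ecdaddbbac
  18 |   4 | ecebfdbcdfecdaddbbac
  19 |   8 | fdbcdfecdaddbbac
  20 |  13 | fecdaddbbac
  21 |   3 | fecebfdbcdfecdaddbbac
  22 |   2 | ffecebfdbcdfecdaddbbac
  23 |   1 | fffecebfdbcdfecdaddbbac

SA = [22, 17, 21, 20, 10, 7, 23, 15, 11, 5, 0, 16, 19, 9, 18, 12, 6, 14, 4, 8, 13, 3, 2, 1]
[i] adj suffixes → lcp
  [1] 22/17 → 1 ('a')
  [2] 17/21 → 0 ('')
  [3] 21/20 → 1 ('b')
  [4] 20/10 → 1 ('b')
  [5] 10/7 → 1 ('b')
  [6] 7/23 → 0 ('')
  [7] 23/15 → 1 ('c')
  [8] 15/11 → 2 ('cd')
  [9] 11/5 → 1 ('c')
  [10] 5/0 → 1 ('c')
  [11] 0/16 → 0 ('')
  [12] 16/19 → 1 ('d')
  [13] 19/9 → 2 ('db')
  [14] 9/18 → 1 ('d')
  [15] 18/12 → 1 ('d')
  [16] 12/6 → 0 ('')
  [17] 6/14 → 1 ('e')
  [18] 14/4 → 2 ('ec')
  [19] 4/8 → 0 ('')
  [20] 8/13 → 1 ('f')
  [21] 13/3 → 3 ('fec')
  [22] 3/2 → 1 ('f')
  [23] 2/1 → 2 ('ff')

n(n+1)/2 = 24·25/2 = 300
Σ LCP = 0 + 1 + 0 + 1 + 1 + 1 + 0 + 1 + 2 + 1 + 1 + 0 + 1 + 2 + 1 + 1 + 0 + 1 + 2 + 0 + 1 + 3 + 1 + 2 = 24
distinct = 300 − 24 = 276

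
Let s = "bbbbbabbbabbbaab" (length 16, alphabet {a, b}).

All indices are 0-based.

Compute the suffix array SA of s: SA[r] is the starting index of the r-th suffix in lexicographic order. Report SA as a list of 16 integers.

rank | idx | suffix
   0 |  13 | aab
   1 |  14 | ab
   2 |   9 | abbbaab
   3 |   5 | abbbabbbaab
   4 |  15 | b
   5 |  12 | baab
   6 |   8 | babbbaab
   7 |   4 | babbbabbbaab
   8 |  11 | bbaab
   9 |   7 | bbabbbaab
  10 |   3 | bbabbbabbbaab
  11 |  10 | bbbaab
  12 |   6 | bbbabbbaab
  13 |   2 | bbbabbbabbbaab
  14 |   1 | bbbbabbbabbbaab
  15 |   0 | bbbbbabbbabbbaab

[13, 14, 9, 5, 15, 12, 8, 4, 11, 7, 3, 10, 6, 2, 1, 0]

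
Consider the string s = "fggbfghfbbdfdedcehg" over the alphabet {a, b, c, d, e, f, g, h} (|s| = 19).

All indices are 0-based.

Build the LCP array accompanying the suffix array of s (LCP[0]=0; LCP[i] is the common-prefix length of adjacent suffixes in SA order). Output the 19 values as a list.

[0, 1, 1, 0, 0, 1, 1, 0, 1, 0, 1, 1, 2, 0, 1, 1, 1, 0, 1]

rank→(start, suffix):
  0 → (8, 'bbdfdedcehg')
  1 → (9, 'bdfdedcehg')
  2 → (3, 'bfghfbbdfdedcehg')
  3 → (15, 'cehg')
  4 → (14, 'dcehg')
  5 → (12, 'dedcehg')
  6 → (10, 'dfdedcehg')
  7 → (13, 'edcehg')
  8 → (16, 'ehg')
  9 → (7, 'fbbdfdedcehg')
  10 → (11, 'fdedcehg')
  11 → (0, 'fggbfghfbbdfdedcehg')
  12 → (4, 'fghfbbdfdedcehg')
  13 → (18, 'g')
  14 → (2, 'gbfghfbbdfdedcehg')
  15 → (1, 'ggbfghfbbdfdedcehg')
  16 → (5, 'ghfbbdfdedcehg')
  17 → (6, 'hfbbdfdedcehg')
  18 → (17, 'hg')

SA = [8, 9, 3, 15, 14, 12, 10, 13, 16, 7, 11, 0, 4, 18, 2, 1, 5, 6, 17]
i: (SA[i-1],SA[i]) lcp shared
  1: (8,9) 1 'b'
  2: (9,3) 1 'b'
  3: (3,15) 0 ''
  4: (15,14) 0 ''
  5: (14,12) 1 'd'
  6: (12,10) 1 'd'
  7: (10,13) 0 ''
  8: (13,16) 1 'e'
  9: (16,7) 0 ''
  10: (7,11) 1 'f'
  11: (11,0) 1 'f'
  12: (0,4) 2 'fg'
  13: (4,18) 0 ''
  14: (18,2) 1 'g'
  15: (2,1) 1 'g'
  16: (1,5) 1 'g'
  17: (5,6) 0 ''
  18: (6,17) 1 'h'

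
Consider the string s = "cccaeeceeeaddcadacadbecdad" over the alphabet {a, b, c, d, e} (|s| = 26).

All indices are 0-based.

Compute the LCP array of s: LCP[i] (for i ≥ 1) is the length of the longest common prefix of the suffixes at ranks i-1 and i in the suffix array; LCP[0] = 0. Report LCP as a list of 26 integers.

[0, 1, 2, 2, 2, 1, 0, 0, 3, 2, 1, 2, 1, 1, 0, 1, 2, 1, 1, 1, 0, 1, 2, 1, 2, 2]

rank | idx | suffix
   0 |  16 | acadbecdad
   1 |  24 | ad
   2 |  14 | adacadbecdad
   3 |  18 | adbecdad
   4 |  10 | addcadacadbecdad
   5 |   3 | aeeceeeaddcadacadbecdad
   6 |  20 | becdad
   7 |  13 | cadacadbecdad
   8 |  17 | cadbecdad
   9 |   2 | caeeceeeaddcadacadbecdad
  10 |   1 | ccaeeceeeaddcadacadbecdad
  11 |   0 | cccaeeceeeaddcadacadbecdad
  12 |  22 | cdad
  13 |   6 | ceeeaddcadacadbecdad
  14 |  25 | d
  15 |  15 | dacadbecdad
  16 |  23 | dad
  17 |  19 | dbecdad
  18 |  12 | dcadacadbecdad
  19 |  11 | ddcadacadbecdad
  20 |   9 | eaddcadacadbecdad
  21 |  21 | ecdad
  22 |   5 | eceeeaddcadacadbecdad
  23 |   8 | eeaddcadacadbecdad
  24 |   4 | eeceeeaddcadacadbecdad
  25 |   7 | eeeaddcadacadbecdad

SA = [16, 24, 14, 18, 10, 3, 20, 13, 17, 2, 1, 0, 22, 6, 25, 15, 23, 19, 12, 11, 9, 21, 5, 8, 4, 7]
rank  pair      lcp
   1  s[16:],s[24:]  1  'a'
   2  s[24:],s[14:]  2  'ad'
   3  s[14:],s[18:]  2  'ad'
   4  s[18:],s[10:]  2  'ad'
   5  s[10:],s[3:]  1  'a'
   6  s[3:],s[20:]  0  ''
   7  s[20:],s[13:]  0  ''
   8  s[13:],s[17:]  3  'cad'
   9  s[17:],s[2:]  2  'ca'
  10  s[2:],s[1:]  1  'c'
  11  s[1:],s[0:]  2  'cc'
  12  s[0:],s[22:]  1  'c'
  13  s[22:],s[6:]  1  'c'
  14  s[6:],s[25:]  0  ''
  15  s[25:],s[15:]  1  'd'
  16  s[15:],s[23:]  2  'da'
  17  s[23:],s[19:]  1  'd'
  18  s[19:],s[12:]  1  'd'
  19  s[12:],s[11:]  1  'd'
  20  s[11:],s[9:]  0  ''
  21  s[9:],s[21:]  1  'e'
  22  s[21:],s[5:]  2  'ec'
  23  s[5:],s[8:]  1  'e'
  24  s[8:],s[4:]  2  'ee'
  25  s[4:],s[7:]  2  'ee'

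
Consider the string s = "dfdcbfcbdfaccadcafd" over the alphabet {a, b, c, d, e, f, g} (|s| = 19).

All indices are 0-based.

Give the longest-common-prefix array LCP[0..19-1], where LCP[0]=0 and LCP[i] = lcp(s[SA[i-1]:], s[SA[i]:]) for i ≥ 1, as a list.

sorted suffixes:
  #0 SA[0]=10  'accadcafd'
  #1 SA[1]=13  'adcafd'
  #2 SA[2]=16  'afd'
  #3 SA[3]=7  'bdfaccadcafd'
  #4 SA[4]=4  'bfcbdfaccadcafd'
  #5 SA[5]=12  'cadcafd'
  #6 SA[6]=15  'cafd'
  #7 SA[7]=6  'cbdfaccadcafd'
  #8 SA[8]=3  'cbfcbdfaccadcafd'
  #9 SA[9]=11  'ccadcafd'
  #10 SA[10]=18  'd'
  #11 SA[11]=14  'dcafd'
  #12 SA[12]=2  'dcbfcbdfaccadcafd'
  #13 SA[13]=8  'dfaccadcafd'
  #14 SA[14]=0  'dfdcbfcbdfaccadcafd'
  #15 SA[15]=9  'faccadcafd'
  #16 SA[16]=5  'fcbdfaccadcafd'
  #17 SA[17]=17  'fd'
  #18 SA[18]=1  'fdcbfcbdfaccadcafd'

SA = [10, 13, 16, 7, 4, 12, 15, 6, 3, 11, 18, 14, 2, 8, 0, 9, 5, 17, 1]
[i] adj suffixes → lcp
  [1] 10/13 → 1 ('a')
  [2] 13/16 → 1 ('a')
  [3] 16/7 → 0 ('')
  [4] 7/4 → 1 ('b')
  [5] 4/12 → 0 ('')
  [6] 12/15 → 2 ('ca')
  [7] 15/6 → 1 ('c')
  [8] 6/3 → 2 ('cb')
  [9] 3/11 → 1 ('c')
  [10] 11/18 → 0 ('')
  [11] 18/14 → 1 ('d')
  [12] 14/2 → 2 ('dc')
  [13] 2/8 → 1 ('d')
  [14] 8/0 → 2 ('df')
  [15] 0/9 → 0 ('')
  [16] 9/5 → 1 ('f')
  [17] 5/17 → 1 ('f')
  [18] 17/1 → 2 ('fd')

[0, 1, 1, 0, 1, 0, 2, 1, 2, 1, 0, 1, 2, 1, 2, 0, 1, 1, 2]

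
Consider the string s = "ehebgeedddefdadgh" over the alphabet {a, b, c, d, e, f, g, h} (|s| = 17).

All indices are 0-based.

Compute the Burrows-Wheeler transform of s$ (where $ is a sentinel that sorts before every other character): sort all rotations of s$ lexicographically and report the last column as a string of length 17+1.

rank  rotation            last
    0  $ehebgeedddefdadgh  h
    1  adgh$ehebgeedddefd  d
    2  bgeedddefdadgh$ehe  e
    3  dadgh$ehebgeedddef  f
    4  dddefdadgh$ehebgee  e
    5  ddefdadgh$ehebgeed  d
    6  defdadgh$ehebgeedd  d
    7  dgh$ehebgeedddefda  a
    8  ebgeedddefdadgh$eh  h
    9  edddefdadgh$ehebge  e
   10  eedddefdadgh$ehebg  g
   11  efdadgh$ehebgeeddd  d
   12  ehebgeedddefdadgh$  $
   13  fdadgh$ehebgeeddde  e
   14  geedddefdadgh$eheb  b
   15  gh$ehebgeedddefdad  d
   16  h$ehebgeedddefdadg  g
   17  hebgeedddefdadgh$e  e

hdefeddahegd$ebdge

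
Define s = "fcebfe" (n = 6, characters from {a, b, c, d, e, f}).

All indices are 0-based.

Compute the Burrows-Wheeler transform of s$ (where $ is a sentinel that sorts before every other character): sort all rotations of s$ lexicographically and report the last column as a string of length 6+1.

rank  rotation last
    0  $fcebfe  e
    1  bfe$fce  e
    2  cebfe$f  f
    3  e$fcebf  f
    4  ebfe$fc  c
    5  fcebfe$  $
    6  fe$fceb  b

eeffc$b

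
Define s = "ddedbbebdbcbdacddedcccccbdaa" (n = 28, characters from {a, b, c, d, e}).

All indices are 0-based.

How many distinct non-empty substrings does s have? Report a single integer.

363

sorted suffixes:
  #0 SA[0]=27  'a'
  #1 SA[1]=26  'aa'
  #2 SA[2]=13  'acddedcccccbdaa'
  #3 SA[3]=4  'bbebdbcbdacddedcccccbdaa'
  #4 SA[4]=9  'bcbdacddedcccccbdaa'
  #5 SA[5]=24  'bdaa'
  #6 SA[6]=11  'bdacddedcccccbdaa'
  #7 SA[7]=7  'bdbcbdacddedcccccbdaa'
  #8 SA[8]=5  'bebdbcbdacddedcccccbdaa'
  #9 SA[9]=23  'cbdaa'
  #10 SA[10]=10  'cbdacddedcccccbdaa'
  #11 SA[11]=22  'ccbdaa'
  #12 SA[12]=21  'cccbdaa'
  #13 SA[13]=20  'ccccbdaa'
  #14 SA[14]=19  'cccccbdaa'
  #15 SA[15]=14  'cddedcccccbdaa'
  #16 SA[16]=25  'daa'
  #17 SA[17]=12  'dacddedcccccbdaa'
  #18 SA[18]=3  'dbbebdbcbdacddedcccccbdaa'
  #19 SA[19]=8  'dbcbdacddedcccccbdaa'
  #20 SA[20]=18  'dcccccbdaa'
  #21 SA[21]=0  'ddedbbebdbcbdacddedcccccbdaa'
  #22 SA[22]=15  'ddedcccccbdaa'
  #23 SA[23]=1  'dedbbebdbcbdacddedcccccbdaa'
  #24 SA[24]=16  'dedcccccbdaa'
  #25 SA[25]=6  'ebdbcbdacddedcccccbdaa'
  #26 SA[26]=2  'edbbebdbcbdacddedcccccbdaa'
  #27 SA[27]=17  'edcccccbdaa'

SA = [27, 26, 13, 4, 9, 24, 11, 7, 5, 23, 10, 22, 21, 20, 19, 14, 25, 12, 3, 8, 18, 0, 15, 1, 16, 6, 2, 17]
rank  pair      lcp
   1  s[27:],s[26:]  1  'a'
   2  s[26:],s[13:]  1  'a'
   3  s[13:],s[4:]  0  ''
   4  s[4:],s[9:]  1  'b'
   5  s[9:],s[24:]  1  'b'
   6  s[24:],s[11:]  3  'bda'
   7  s[11:],s[7:]  2  'bd'
   8  s[7:],s[5:]  1  'b'
   9  s[5:],s[23:]  0  ''
  10  s[23:],s[10:]  4  'cbda'
  11  s[10:],s[22:]  1  'c'
  12  s[22:],s[21:]  2  'cc'
  13  s[21:],s[20:]  3  'ccc'
  14  s[20:],s[19:]  4  'cccc'
  15  s[19:],s[14:]  1  'c'
  16  s[14:],s[25:]  0  ''
  17  s[25:],s[12:]  2  'da'
  18  s[12:],s[3:]  1  'd'
  19  s[3:],s[8:]  2  'db'
  20  s[8:],s[18:]  1  'd'
  21  s[18:],s[0:]  1  'd'
  22  s[0:],s[15:]  4  'dded'
  23  s[15:],s[1:]  1  'd'
  24  s[1:],s[16:]  3  'ded'
  25  s[16:],s[6:]  0  ''
  26  s[6:],s[2:]  1  'e'
  27  s[2:],s[17:]  2  'ed'

n(n+1)/2 = 28·29/2 = 406
Σ LCP = 0 + 1 + 1 + 0 + 1 + 1 + 3 + 2 + 1 + 0 + 4 + 1 + 2 + 3 + 4 + 1 + 0 + 2 + 1 + 2 + 1 + 1 + 4 + 1 + 3 + 0 + 1 + 2 = 43
distinct = 406 − 43 = 363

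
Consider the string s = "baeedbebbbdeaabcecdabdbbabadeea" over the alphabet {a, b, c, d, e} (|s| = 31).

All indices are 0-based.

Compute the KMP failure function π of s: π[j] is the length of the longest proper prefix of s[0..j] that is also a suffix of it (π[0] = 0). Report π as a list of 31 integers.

π[0] = 0
j=1 s[j]='a': π[1]=0 (border '')
j=2 s[j]='e': π[2]=0 (border '')
j=3 s[j]='e': π[3]=0 (border '')
j=4 s[j]='d': π[4]=0 (border '')
j=5 s[j]='b': π[5]=1 (border 'b')
j=6 s[j]='e': k: 1→0; π[6]=0 (border '')
j=7 s[j]='b': π[7]=1 (border 'b')
j=8 s[j]='b': k: 1→0; π[8]=1 (border 'b')
j=9 s[j]='b': k: 1→0; π[9]=1 (border 'b')
j=10 s[j]='d': k: 1→0; π[10]=0 (border '')
j=11 s[j]='e': π[11]=0 (border '')
j=12 s[j]='a': π[12]=0 (border '')
j=13 s[j]='a': π[13]=0 (border '')
j=14 s[j]='b': π[14]=1 (border 'b')
j=15 s[j]='c': k: 1→0; π[15]=0 (border '')
j=16 s[j]='e': π[16]=0 (border '')
j=17 s[j]='c': π[17]=0 (border '')
j=18 s[j]='d': π[18]=0 (border '')
j=19 s[j]='a': π[19]=0 (border '')
j=20 s[j]='b': π[20]=1 (border 'b')
j=21 s[j]='d': k: 1→0; π[21]=0 (border '')
j=22 s[j]='b': π[22]=1 (border 'b')
j=23 s[j]='b': k: 1→0; π[23]=1 (border 'b')
j=24 s[j]='a': π[24]=2 (border 'ba')
j=25 s[j]='b': k: 2→0; π[25]=1 (border 'b')
j=26 s[j]='a': π[26]=2 (border 'ba')
j=27 s[j]='d': k: 2→0; π[27]=0 (border '')
j=28 s[j]='e': π[28]=0 (border '')
j=29 s[j]='e': π[29]=0 (border '')
j=30 s[j]='a': π[30]=0 (border '')

[0, 0, 0, 0, 0, 1, 0, 1, 1, 1, 0, 0, 0, 0, 1, 0, 0, 0, 0, 0, 1, 0, 1, 1, 2, 1, 2, 0, 0, 0, 0]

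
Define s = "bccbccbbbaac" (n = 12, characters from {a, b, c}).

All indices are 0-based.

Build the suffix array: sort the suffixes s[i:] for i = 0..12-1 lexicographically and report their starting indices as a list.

[9, 10, 8, 7, 6, 3, 0, 11, 5, 2, 4, 1]

rank | idx | suffix
   0 |   9 | aac
   1 |  10 | ac
   2 |   8 | baac
   3 |   7 | bbaac
   4 |   6 | bbbaac
   5 |   3 | bccbbbaac
   6 |   0 | bccbccbbbaac
   7 |  11 | c
   8 |   5 | cbbbaac
   9 |   2 | cbccbbbaac
  10 |   4 | ccbbbaac
  11 |   1 | ccbccbbbaac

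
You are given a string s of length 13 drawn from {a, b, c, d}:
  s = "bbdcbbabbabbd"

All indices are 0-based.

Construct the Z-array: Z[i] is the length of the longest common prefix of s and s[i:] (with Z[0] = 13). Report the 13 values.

Z[0]=13
i=1: outside box; Z[1]=1 scan→box=[1,2)
i=2: outside box; Z[2]=0
i=3: outside box; Z[3]=0
i=4: outside box; Z[4]=2 scan→box=[4,6)
i=5: min(r-i=1, Z[1]=1)=1; Z[5]=1
i=6: outside box; Z[6]=0
i=7: outside box; Z[7]=2 scan→box=[7,9)
i=8: min(r-i=1, Z[1]=1)=1; Z[8]=1
i=9: outside box; Z[9]=0
i=10: outside box; Z[10]=3 scan→box=[10,13)
i=11: min(r-i=2, Z[1]=1)=1; Z[11]=1
i=12: min(r-i=1, Z[2]=0)=0; Z[12]=0

[13, 1, 0, 0, 2, 1, 0, 2, 1, 0, 3, 1, 0]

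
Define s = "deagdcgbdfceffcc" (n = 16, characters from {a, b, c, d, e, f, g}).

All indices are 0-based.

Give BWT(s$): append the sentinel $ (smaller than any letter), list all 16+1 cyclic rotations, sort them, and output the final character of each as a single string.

rank  rotation           last
    0  $deagdcgbdfceffcc  c
    1  agdcgbdfceffcc$de  e
    2  bdfceffcc$deagdcg  g
    3  c$deagdcgbdfceffc  c
    4  cc$deagdcgbdfceff  f
    5  ceffcc$deagdcgbdf  f
    6  cgbdfceffcc$deagd  d
    7  dcgbdfceffcc$deag  g
    8  deagdcgbdfceffcc$  $
    9  dfceffcc$deagdcgb  b
   10  eagdcgbdfceffcc$d  d
   11  effcc$deagdcgbdfc  c
   12  fcc$deagdcgbdfcef  f
   13  fceffcc$deagdcgbd  d
   14  ffcc$deagdcgbdfce  e
   15  gbdfceffcc$deagdc  c
   16  gdcgbdfceffcc$dea  a

cegcffdg$bdcfdeca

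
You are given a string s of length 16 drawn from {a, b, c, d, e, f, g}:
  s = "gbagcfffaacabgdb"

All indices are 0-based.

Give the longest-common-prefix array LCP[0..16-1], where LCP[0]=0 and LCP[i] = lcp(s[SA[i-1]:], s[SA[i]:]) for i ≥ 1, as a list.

[0, 1, 1, 1, 0, 1, 1, 0, 1, 0, 0, 1, 2, 0, 1, 1]

rank | idx | suffix
   0 |   8 | aacabgdb
   1 |  11 | abgdb
   2 |   9 | acabgdb
   3 |   2 | agcfffaacabgdb
   4 |  15 | b
   5 |   1 | bagcfffaacabgdb
   6 |  12 | bgdb
   7 |  10 | cabgdb
   8 |   4 | cfffaacabgdb
   9 |  14 | db
  10 |   7 | faacabgdb
  11 |   6 | ffaacabgdb
  12 |   5 | fffaacabgdb
  13 |   0 | gbagcfffaacabgdb
  14 |   3 | gcfffaacabgdb
  15 |  13 | gdb

SA = [8, 11, 9, 2, 15, 1, 12, 10, 4, 14, 7, 6, 5, 0, 3, 13]
i: (SA[i-1],SA[i]) lcp shared
  1: (8,11) 1 'a'
  2: (11,9) 1 'a'
  3: (9,2) 1 'a'
  4: (2,15) 0 ''
  5: (15,1) 1 'b'
  6: (1,12) 1 'b'
  7: (12,10) 0 ''
  8: (10,4) 1 'c'
  9: (4,14) 0 ''
  10: (14,7) 0 ''
  11: (7,6) 1 'f'
  12: (6,5) 2 'ff'
  13: (5,0) 0 ''
  14: (0,3) 1 'g'
  15: (3,13) 1 'g'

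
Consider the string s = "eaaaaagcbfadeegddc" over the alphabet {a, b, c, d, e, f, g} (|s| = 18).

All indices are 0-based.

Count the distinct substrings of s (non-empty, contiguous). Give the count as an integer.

sorted suffixes:
  #0 SA[0]=1  'aaaaagcbfadeegddc'
  #1 SA[1]=2  'aaaagcbfadeegddc'
  #2 SA[2]=3  'aaagcbfadeegddc'
  #3 SA[3]=4  'aagcbfadeegddc'
  #4 SA[4]=10  'adeegddc'
  #5 SA[5]=5  'agcbfadeegddc'
  #6 SA[6]=8  'bfadeegddc'
  #7 SA[7]=17  'c'
  #8 SA[8]=7  'cbfadeegddc'
  #9 SA[9]=16  'dc'
  #10 SA[10]=15  'ddc'
  #11 SA[11]=11  'deegddc'
  #12 SA[12]=0  'eaaaaagcbfadeegddc'
  #13 SA[13]=12  'eegddc'
  #14 SA[14]=13  'egddc'
  #15 SA[15]=9  'fadeegddc'
  #16 SA[16]=6  'gcbfadeegddc'
  #17 SA[17]=14  'gddc'

SA = [1, 2, 3, 4, 10, 5, 8, 17, 7, 16, 15, 11, 0, 12, 13, 9, 6, 14]
rank  pair      lcp
   1  s[1:],s[2:]  4  'aaaa'
   2  s[2:],s[3:]  3  'aaa'
   3  s[3:],s[4:]  2  'aa'
   4  s[4:],s[10:]  1  'a'
   5  s[10:],s[5:]  1  'a'
   6  s[5:],s[8:]  0  ''
   7  s[8:],s[17:]  0  ''
   8  s[17:],s[7:]  1  'c'
   9  s[7:],s[16:]  0  ''
  10  s[16:],s[15:]  1  'd'
  11  s[15:],s[11:]  1  'd'
  12  s[11:],s[0:]  0  ''
  13  s[0:],s[12:]  1  'e'
  14  s[12:],s[13:]  1  'e'
  15  s[13:],s[9:]  0  ''
  16  s[9:],s[6:]  0  ''
  17  s[6:],s[14:]  1  'g'

n(n+1)/2 = 18·19/2 = 171
Σ LCP = 0 + 4 + 3 + 2 + 1 + 1 + 0 + 0 + 1 + 0 + 1 + 1 + 0 + 1 + 1 + 0 + 0 + 1 = 17
distinct = 171 − 17 = 154

154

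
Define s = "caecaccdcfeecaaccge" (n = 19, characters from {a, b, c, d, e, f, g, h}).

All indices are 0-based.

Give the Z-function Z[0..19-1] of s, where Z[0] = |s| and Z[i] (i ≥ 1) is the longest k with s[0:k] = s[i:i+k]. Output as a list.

[19, 0, 0, 2, 0, 1, 1, 0, 1, 0, 0, 0, 2, 0, 0, 1, 1, 0, 0]

Z[0]=19
i=1: i≥r, start 0; Z[1]=0
i=2: i≥r, start 0; Z[2]=0
i=3: i≥r, start 0; Z[3]=2 extend→box=[3,5)
i=4: min(r-i=1, Z[1]=0)=0; Z[4]=0
i=5: i≥r, start 0; Z[5]=1 extend→box=[5,6)
i=6: i≥r, start 0; Z[6]=1 extend→box=[6,7)
i=7: i≥r, start 0; Z[7]=0
i=8: i≥r, start 0; Z[8]=1 extend→box=[8,9)
i=9: i≥r, start 0; Z[9]=0
i=10: i≥r, start 0; Z[10]=0
i=11: i≥r, start 0; Z[11]=0
i=12: i≥r, start 0; Z[12]=2 extend→box=[12,14)
i=13: min(r-i=1, Z[1]=0)=0; Z[13]=0
i=14: i≥r, start 0; Z[14]=0
i=15: i≥r, start 0; Z[15]=1 extend→box=[15,16)
i=16: i≥r, start 0; Z[16]=1 extend→box=[16,17)
i=17: i≥r, start 0; Z[17]=0
i=18: i≥r, start 0; Z[18]=0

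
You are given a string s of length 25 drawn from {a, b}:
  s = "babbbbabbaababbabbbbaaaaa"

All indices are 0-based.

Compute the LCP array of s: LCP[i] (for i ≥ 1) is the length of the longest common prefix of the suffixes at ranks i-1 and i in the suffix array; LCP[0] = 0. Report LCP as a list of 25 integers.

rank | idx | suffix
   0 |  24 | a
   1 |  23 | aa
   2 |  22 | aaa
   3 |  21 | aaaa
   4 |  20 | aaaaa
   5 |   9 | aababbabbbbaaaaa
   6 |  10 | ababbabbbbaaaaa
   7 |   6 | abbaababbabbbbaaaaa
   8 |  12 | abbabbbbaaaaa
   9 |  15 | abbbbaaaaa
  10 |   1 | abbbbabbaababbabbbbaaaaa
  11 |  19 | baaaaa
  12 |   8 | baababbabbbbaaaaa
  13 |   5 | babbaababbabbbbaaaaa
  14 |  11 | babbabbbbaaaaa
  15 |  14 | babbbbaaaaa
  16 |   0 | babbbbabbaababbabbbbaaaaa
  17 |  18 | bbaaaaa
  18 |   7 | bbaababbabbbbaaaaa
  19 |   4 | bbabbaababbabbbbaaaaa
  20 |  13 | bbabbbbaaaaa
  21 |  17 | bbbaaaaa
  22 |   3 | bbbabbaababbabbbbaaaaa
  23 |  16 | bbbbaaaaa
  24 |   2 | bbbbabbaababbabbbbaaaaa

SA = [24, 23, 22, 21, 20, 9, 10, 6, 12, 15, 1, 19, 8, 5, 11, 14, 0, 18, 7, 4, 13, 17, 3, 16, 2]
i: (SA[i-1],SA[i]) lcp shared
  1: (24,23) 1 'a'
  2: (23,22) 2 'aa'
  3: (22,21) 3 'aaa'
  4: (21,20) 4 'aaaa'
  5: (20,9) 2 'aa'
  6: (9,10) 1 'a'
  7: (10,6) 2 'ab'
  8: (6,12) 4 'abba'
  9: (12,15) 3 'abb'
  10: (15,1) 6 'abbbba'
  11: (1,19) 0 ''
  12: (19,8) 3 'baa'
  13: (8,5) 2 'ba'
  14: (5,11) 5 'babba'
  15: (11,14) 4 'babb'
  16: (14,0) 7 'babbbba'
  17: (0,18) 1 'b'
  18: (18,7) 4 'bbaa'
  19: (7,4) 3 'bba'
  20: (4,13) 5 'bbabb'
  21: (13,17) 2 'bb'
  22: (17,3) 4 'bbba'
  23: (3,16) 3 'bbb'
  24: (16,2) 5 'bbbba'

[0, 1, 2, 3, 4, 2, 1, 2, 4, 3, 6, 0, 3, 2, 5, 4, 7, 1, 4, 3, 5, 2, 4, 3, 5]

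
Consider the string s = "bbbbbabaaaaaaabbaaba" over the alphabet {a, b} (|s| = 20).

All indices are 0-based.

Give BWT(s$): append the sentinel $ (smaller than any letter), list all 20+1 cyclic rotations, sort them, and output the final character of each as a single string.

abbaaaabaabaaabbabbb$

rank  rotation               last
    0  $bbbbbabaaaaaaabbaaba  a
    1  a$bbbbbabaaaaaaabbaab  b
    2  aaaaaaabbaaba$bbbbbab  b
    3  aaaaaabbaaba$bbbbbaba  a
    4  aaaaabbaaba$bbbbbabaa  a
    5  aaaabbaaba$bbbbbabaaa  a
    6  aaabbaaba$bbbbbabaaaa  a
    7  aaba$bbbbbabaaaaaaabb  b
    8  aabbaaba$bbbbbabaaaaa  a
    9  aba$bbbbbabaaaaaaabba  a
   10  abaaaaaaabbaaba$bbbbb  b
   11  abbaaba$bbbbbabaaaaaa  a
   12  ba$bbbbbabaaaaaaabbaa  a
   13  baaaaaaabbaaba$bbbbba  a
   14  baaba$bbbbbabaaaaaaab  b
   15  babaaaaaaabbaaba$bbbb  b
   16  bbaaba$bbbbbabaaaaaaa  a
   17  bbabaaaaaaabbaaba$bbb  b
   18  bbbabaaaaaaabbaaba$bb  b
   19  bbbbabaaaaaaabbaaba$b  b
   20  bbbbbabaaaaaaabbaaba$  $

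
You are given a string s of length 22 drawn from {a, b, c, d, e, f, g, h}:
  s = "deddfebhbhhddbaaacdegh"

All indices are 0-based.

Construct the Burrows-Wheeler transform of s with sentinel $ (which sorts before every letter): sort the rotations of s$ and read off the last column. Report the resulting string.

hbaadehadhe$cdfdddegbhb

rank  rotation                 last
    0  $deddfebhbhhddbaaacdegh  h
    1  aaacdegh$deddfebhbhhddb  b
    2  aacdegh$deddfebhbhhddba  a
    3  acdegh$deddfebhbhhddbaa  a
    4  baaacdegh$deddfebhbhhdd  d
    5  bhbhhddbaaacdegh$deddfe  e
    6  bhhddbaaacdegh$deddfebh  h
    7  cdegh$deddfebhbhhddbaaa  a
    8  dbaaacdegh$deddfebhbhhd  d
    9  ddbaaacdegh$deddfebhbhh  h
   10  ddfebhbhhddbaaacdegh$de  e
   11  deddfebhbhhddbaaacdegh$  $
   12  degh$deddfebhbhhddbaaac  c
   13  dfebhbhhddbaaacdegh$ded  d
   14  ebhbhhddbaaacdegh$deddf  f
   15  eddfebhbhhddbaaacdegh$d  d
   16  egh$deddfebhbhhddbaaacd  d
   17  febhbhhddbaaacdegh$dedd  d
   18  gh$deddfebhbhhddbaaacde  e
   19  h$deddfebhbhhddbaaacdeg  g
   20  hbhhddbaaacdegh$deddfeb  b
   21  hddbaaacdegh$deddfebhbh  h
   22  hhddbaaacdegh$deddfebhb  b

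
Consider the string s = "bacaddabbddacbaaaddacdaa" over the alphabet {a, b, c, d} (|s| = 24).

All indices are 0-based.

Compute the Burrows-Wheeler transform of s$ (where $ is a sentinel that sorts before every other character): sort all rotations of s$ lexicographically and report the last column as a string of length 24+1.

aadbadbddcac$abaaacdddaba

rank  rotation                   last
    0  $bacaddabbddacbaaaddacdaa  a
    1  a$bacaddabbddacbaaaddacda  a
    2  aa$bacaddabbddacbaaaddacd  d
    3  aaaddacdaa$bacaddabbddacb  b
    4  aaddacdaa$bacaddabbddacba  a
    5  abbddacbaaaddacdaa$bacadd  d
    6  acaddabbddacbaaaddacdaa$b  b
    7  acbaaaddacdaa$bacaddabbdd  d
    8  acdaa$bacaddabbddacbaaadd  d
    9  addabbddacbaaaddacdaa$bac  c
   10  addacdaa$bacaddabbddacbaa  a
   11  baaaddacdaa$bacaddabbddac  c
   12  bacaddabbddacbaaaddacdaa$  $
   13  bbddacbaaaddacdaa$bacadda  a
   14  bddacbaaaddacdaa$bacaddab  b
   15  caddabbddacbaaaddacdaa$ba  a
   16  cbaaaddacdaa$bacaddabbdda  a
   17  cdaa$bacaddabbddacbaaadda  a
   18  daa$bacaddabbddacbaaaddac  c
   19  dabbddacbaaaddacdaa$bacad  d
   20  dacbaaaddacdaa$bacaddabbd  d
   21  dacdaa$bacaddabbddacbaaad  d
   22  ddabbddacbaaaddacdaa$baca  a
   23  ddacbaaaddacdaa$bacaddabb  b
   24  ddacdaa$bacaddabbddacbaaa  a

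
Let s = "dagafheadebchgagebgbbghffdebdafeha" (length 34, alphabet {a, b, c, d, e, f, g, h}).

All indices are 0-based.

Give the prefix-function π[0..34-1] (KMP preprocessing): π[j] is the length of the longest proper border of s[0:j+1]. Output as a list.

[0, 0, 0, 0, 0, 0, 0, 0, 1, 0, 0, 0, 0, 0, 0, 0, 0, 0, 0, 0, 0, 0, 0, 0, 0, 1, 0, 0, 1, 2, 0, 0, 0, 0]

π[0] = 0
j=1 s[j]='a': π[1]=0 (border '')
j=2 s[j]='g': π[2]=0 (border '')
j=3 s[j]='a': π[3]=0 (border '')
j=4 s[j]='f': π[4]=0 (border '')
j=5 s[j]='h': π[5]=0 (border '')
j=6 s[j]='e': π[6]=0 (border '')
j=7 s[j]='a': π[7]=0 (border '')
j=8 s[j]='d': π[8]=1 (border 'd')
j=9 s[j]='e': k: 1→0; π[9]=0 (border '')
j=10 s[j]='b': π[10]=0 (border '')
j=11 s[j]='c': π[11]=0 (border '')
j=12 s[j]='h': π[12]=0 (border '')
j=13 s[j]='g': π[13]=0 (border '')
j=14 s[j]='a': π[14]=0 (border '')
j=15 s[j]='g': π[15]=0 (border '')
j=16 s[j]='e': π[16]=0 (border '')
j=17 s[j]='b': π[17]=0 (border '')
j=18 s[j]='g': π[18]=0 (border '')
j=19 s[j]='b': π[19]=0 (border '')
j=20 s[j]='b': π[20]=0 (border '')
j=21 s[j]='g': π[21]=0 (border '')
j=22 s[j]='h': π[22]=0 (border '')
j=23 s[j]='f': π[23]=0 (border '')
j=24 s[j]='f': π[24]=0 (border '')
j=25 s[j]='d': π[25]=1 (border 'd')
j=26 s[j]='e': k: 1→0; π[26]=0 (border '')
j=27 s[j]='b': π[27]=0 (border '')
j=28 s[j]='d': π[28]=1 (border 'd')
j=29 s[j]='a': π[29]=2 (border 'da')
j=30 s[j]='f': k: 2→0; π[30]=0 (border '')
j=31 s[j]='e': π[31]=0 (border '')
j=32 s[j]='h': π[32]=0 (border '')
j=33 s[j]='a': π[33]=0 (border '')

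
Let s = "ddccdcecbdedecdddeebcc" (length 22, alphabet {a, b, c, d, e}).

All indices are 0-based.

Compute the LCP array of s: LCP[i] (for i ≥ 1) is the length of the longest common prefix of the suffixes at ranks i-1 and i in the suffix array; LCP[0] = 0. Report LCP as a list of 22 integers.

rank | idx | suffix
   0 |  19 | bcc
   1 |   8 | bdedecdddeebcc
   2 |  21 | c
   3 |   7 | cbdedecdddeebcc
   4 |  20 | cc
   5 |   2 | ccdcecbdedecdddeebcc
   6 |   3 | cdcecbdedecdddeebcc
   7 |  13 | cdddeebcc
   8 |   5 | cecbdedecdddeebcc
   9 |   1 | dccdcecbdedecdddeebcc
  10 |   4 | dcecbdedecdddeebcc
  11 |   0 | ddccdcecbdedecdddeebcc
  12 |  14 | dddeebcc
  13 |  15 | ddeebcc
  14 |  11 | decdddeebcc
  15 |   9 | dedecdddeebcc
  16 |  16 | deebcc
  17 |  18 | ebcc
  18 |   6 | ecbdedecdddeebcc
  19 |  12 | ecdddeebcc
  20 |  10 | edecdddeebcc
  21 |  17 | eebcc

SA = [19, 8, 21, 7, 20, 2, 3, 13, 5, 1, 4, 0, 14, 15, 11, 9, 16, 18, 6, 12, 10, 17]
[i] adj suffixes → lcp
  [1] 19/8 → 1 ('b')
  [2] 8/21 → 0 ('')
  [3] 21/7 → 1 ('c')
  [4] 7/20 → 1 ('c')
  [5] 20/2 → 2 ('cc')
  [6] 2/3 → 1 ('c')
  [7] 3/13 → 2 ('cd')
  [8] 13/5 → 1 ('c')
  [9] 5/1 → 0 ('')
  [10] 1/4 → 2 ('dc')
  [11] 4/0 → 1 ('d')
  [12] 0/14 → 2 ('dd')
  [13] 14/15 → 2 ('dd')
  [14] 15/11 → 1 ('d')
  [15] 11/9 → 2 ('de')
  [16] 9/16 → 2 ('de')
  [17] 16/18 → 0 ('')
  [18] 18/6 → 1 ('e')
  [19] 6/12 → 2 ('ec')
  [20] 12/10 → 1 ('e')
  [21] 10/17 → 1 ('e')

[0, 1, 0, 1, 1, 2, 1, 2, 1, 0, 2, 1, 2, 2, 1, 2, 2, 0, 1, 2, 1, 1]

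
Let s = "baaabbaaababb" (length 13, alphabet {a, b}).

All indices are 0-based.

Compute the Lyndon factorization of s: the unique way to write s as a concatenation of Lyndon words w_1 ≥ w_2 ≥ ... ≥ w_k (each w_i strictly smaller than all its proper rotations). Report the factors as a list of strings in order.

["b", "aaabb", "aaababb"]

emit factor 1: 'b' (i=0, period=1)
emit factor 2: 'aaabb' (i=1, period=5)
emit factor 3: 'aaababb' (i=6, period=7)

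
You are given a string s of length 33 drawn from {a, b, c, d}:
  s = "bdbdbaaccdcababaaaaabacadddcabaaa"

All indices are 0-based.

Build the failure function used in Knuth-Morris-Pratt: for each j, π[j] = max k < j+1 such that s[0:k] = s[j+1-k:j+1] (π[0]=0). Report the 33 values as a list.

π[0] = 0
j=1 s[j]='d': π[1]=0 (border '')
j=2 s[j]='b': π[2]=1 (border 'b')
j=3 s[j]='d': π[3]=2 (border 'bd')
j=4 s[j]='b': π[4]=3 (border 'bdb')
j=5 s[j]='a': k: 3→1→0; π[5]=0 (border '')
j=6 s[j]='a': π[6]=0 (border '')
j=7 s[j]='c': π[7]=0 (border '')
j=8 s[j]='c': π[8]=0 (border '')
j=9 s[j]='d': π[9]=0 (border '')
j=10 s[j]='c': π[10]=0 (border '')
j=11 s[j]='a': π[11]=0 (border '')
j=12 s[j]='b': π[12]=1 (border 'b')
j=13 s[j]='a': k: 1→0; π[13]=0 (border '')
j=14 s[j]='b': π[14]=1 (border 'b')
j=15 s[j]='a': k: 1→0; π[15]=0 (border '')
j=16 s[j]='a': π[16]=0 (border '')
j=17 s[j]='a': π[17]=0 (border '')
j=18 s[j]='a': π[18]=0 (border '')
j=19 s[j]='a': π[19]=0 (border '')
j=20 s[j]='b': π[20]=1 (border 'b')
j=21 s[j]='a': k: 1→0; π[21]=0 (border '')
j=22 s[j]='c': π[22]=0 (border '')
j=23 s[j]='a': π[23]=0 (border '')
j=24 s[j]='d': π[24]=0 (border '')
j=25 s[j]='d': π[25]=0 (border '')
j=26 s[j]='d': π[26]=0 (border '')
j=27 s[j]='c': π[27]=0 (border '')
j=28 s[j]='a': π[28]=0 (border '')
j=29 s[j]='b': π[29]=1 (border 'b')
j=30 s[j]='a': k: 1→0; π[30]=0 (border '')
j=31 s[j]='a': π[31]=0 (border '')
j=32 s[j]='a': π[32]=0 (border '')

[0, 0, 1, 2, 3, 0, 0, 0, 0, 0, 0, 0, 1, 0, 1, 0, 0, 0, 0, 0, 1, 0, 0, 0, 0, 0, 0, 0, 0, 1, 0, 0, 0]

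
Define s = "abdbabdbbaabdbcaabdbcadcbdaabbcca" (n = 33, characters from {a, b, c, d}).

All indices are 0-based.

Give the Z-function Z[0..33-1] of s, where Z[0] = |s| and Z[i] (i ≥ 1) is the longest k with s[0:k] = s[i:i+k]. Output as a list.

Z[0]=33
i=1: i≥r, start 0; Z[1]=0
i=2: i≥r, start 0; Z[2]=0
i=3: i≥r, start 0; Z[3]=0
i=4: i≥r, start 0; Z[4]=4 scan→box=[4,8)
i=5: min(r-i=3, Z[1]=0)=0; Z[5]=0
i=6: min(r-i=2, Z[2]=0)=0; Z[6]=0
i=7: min(r-i=1, Z[3]=0)=0; Z[7]=0
i=8: i≥r, start 0; Z[8]=0
i=9: i≥r, start 0; Z[9]=1 scan→box=[9,10)
i=10: i≥r, start 0; Z[10]=4 scan→box=[10,14)
i=11: min(r-i=3, Z[1]=0)=0; Z[11]=0
i=12: min(r-i=2, Z[2]=0)=0; Z[12]=0
i=13: min(r-i=1, Z[3]=0)=0; Z[13]=0
i=14: i≥r, start 0; Z[14]=0
i=15: i≥r, start 0; Z[15]=1 scan→box=[15,16)
i=16: i≥r, start 0; Z[16]=4 scan→box=[16,20)
i=17: min(r-i=3, Z[1]=0)=0; Z[17]=0
i=18: min(r-i=2, Z[2]=0)=0; Z[18]=0
i=19: min(r-i=1, Z[3]=0)=0; Z[19]=0
i=20: i≥r, start 0; Z[20]=0
i=21: i≥r, start 0; Z[21]=1 scan→box=[21,22)
i=22: i≥r, start 0; Z[22]=0
i=23: i≥r, start 0; Z[23]=0
i=24: i≥r, start 0; Z[24]=0
i=25: i≥r, start 0; Z[25]=0
i=26: i≥r, start 0; Z[26]=1 scan→box=[26,27)
i=27: i≥r, start 0; Z[27]=2 scan→box=[27,29)
i=28: min(r-i=1, Z[1]=0)=0; Z[28]=0
i=29: i≥r, start 0; Z[29]=0
i=30: i≥r, start 0; Z[30]=0
i=31: i≥r, start 0; Z[31]=0
i=32: i≥r, start 0; Z[32]=1 scan→box=[32,33)

[33, 0, 0, 0, 4, 0, 0, 0, 0, 1, 4, 0, 0, 0, 0, 1, 4, 0, 0, 0, 0, 1, 0, 0, 0, 0, 1, 2, 0, 0, 0, 0, 1]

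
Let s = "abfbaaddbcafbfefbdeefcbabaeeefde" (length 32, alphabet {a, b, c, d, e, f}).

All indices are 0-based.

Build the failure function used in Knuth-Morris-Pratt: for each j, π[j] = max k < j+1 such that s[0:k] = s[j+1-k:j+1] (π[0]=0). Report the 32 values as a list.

[0, 0, 0, 0, 1, 1, 0, 0, 0, 0, 1, 0, 0, 0, 0, 0, 0, 0, 0, 0, 0, 0, 0, 1, 2, 1, 0, 0, 0, 0, 0, 0]

π[0] = 0
j=1 s[j]='b': π[1]=0 (border '')
j=2 s[j]='f': π[2]=0 (border '')
j=3 s[j]='b': π[3]=0 (border '')
j=4 s[j]='a': π[4]=1 (border 'a')
j=5 s[j]='a': k: 1→0; π[5]=1 (border 'a')
j=6 s[j]='d': k: 1→0; π[6]=0 (border '')
j=7 s[j]='d': π[7]=0 (border '')
j=8 s[j]='b': π[8]=0 (border '')
j=9 s[j]='c': π[9]=0 (border '')
j=10 s[j]='a': π[10]=1 (border 'a')
j=11 s[j]='f': k: 1→0; π[11]=0 (border '')
j=12 s[j]='b': π[12]=0 (border '')
j=13 s[j]='f': π[13]=0 (border '')
j=14 s[j]='e': π[14]=0 (border '')
j=15 s[j]='f': π[15]=0 (border '')
j=16 s[j]='b': π[16]=0 (border '')
j=17 s[j]='d': π[17]=0 (border '')
j=18 s[j]='e': π[18]=0 (border '')
j=19 s[j]='e': π[19]=0 (border '')
j=20 s[j]='f': π[20]=0 (border '')
j=21 s[j]='c': π[21]=0 (border '')
j=22 s[j]='b': π[22]=0 (border '')
j=23 s[j]='a': π[23]=1 (border 'a')
j=24 s[j]='b': π[24]=2 (border 'ab')
j=25 s[j]='a': k: 2→0; π[25]=1 (border 'a')
j=26 s[j]='e': k: 1→0; π[26]=0 (border '')
j=27 s[j]='e': π[27]=0 (border '')
j=28 s[j]='e': π[28]=0 (border '')
j=29 s[j]='f': π[29]=0 (border '')
j=30 s[j]='d': π[30]=0 (border '')
j=31 s[j]='e': π[31]=0 (border '')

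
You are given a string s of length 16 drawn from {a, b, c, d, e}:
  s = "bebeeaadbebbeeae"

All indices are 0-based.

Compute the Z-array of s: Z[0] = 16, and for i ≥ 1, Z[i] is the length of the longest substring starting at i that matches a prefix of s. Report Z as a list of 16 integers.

Z[0]=16
i=1: fresh scan; Z[1]=0
i=2: fresh scan; Z[2]=2 grow→box=[2,4)
i=3: min(r-i=1, Z[1]=0)=0; Z[3]=0
i=4: fresh scan; Z[4]=0
i=5: fresh scan; Z[5]=0
i=6: fresh scan; Z[6]=0
i=7: fresh scan; Z[7]=0
i=8: fresh scan; Z[8]=3 grow→box=[8,11)
i=9: min(r-i=2, Z[1]=0)=0; Z[9]=0
i=10: min(r-i=1, Z[2]=2)=1; Z[10]=1
i=11: fresh scan; Z[11]=2 grow→box=[11,13)
i=12: min(r-i=1, Z[1]=0)=0; Z[12]=0
i=13: fresh scan; Z[13]=0
i=14: fresh scan; Z[14]=0
i=15: fresh scan; Z[15]=0

[16, 0, 2, 0, 0, 0, 0, 0, 3, 0, 1, 2, 0, 0, 0, 0]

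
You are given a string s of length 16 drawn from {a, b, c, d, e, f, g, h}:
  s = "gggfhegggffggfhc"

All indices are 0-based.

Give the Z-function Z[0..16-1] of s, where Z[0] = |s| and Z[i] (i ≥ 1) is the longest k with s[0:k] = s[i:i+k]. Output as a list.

[16, 2, 1, 0, 0, 0, 4, 2, 1, 0, 0, 2, 1, 0, 0, 0]

Z[0]=16
i=1: outside box; Z[1]=2 extend→box=[1,3)
i=2: min(r-i=1, Z[1]=2)=1; Z[2]=1
i=3: outside box; Z[3]=0
i=4: outside box; Z[4]=0
i=5: outside box; Z[5]=0
i=6: outside box; Z[6]=4 extend→box=[6,10)
i=7: min(r-i=3, Z[1]=2)=2; Z[7]=2
i=8: min(r-i=2, Z[2]=1)=1; Z[8]=1
i=9: min(r-i=1, Z[3]=0)=0; Z[9]=0
i=10: outside box; Z[10]=0
i=11: outside box; Z[11]=2 extend→box=[11,13)
i=12: min(r-i=1, Z[1]=2)=1; Z[12]=1
i=13: outside box; Z[13]=0
i=14: outside box; Z[14]=0
i=15: outside box; Z[15]=0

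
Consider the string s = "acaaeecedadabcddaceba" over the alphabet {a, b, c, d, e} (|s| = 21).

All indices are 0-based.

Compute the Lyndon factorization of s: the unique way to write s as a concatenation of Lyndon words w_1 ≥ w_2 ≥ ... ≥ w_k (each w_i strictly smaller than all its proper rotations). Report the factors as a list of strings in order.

emit factor 1: 'ac' (i=0, period=2)
emit factor 2: 'aaeecedadabcddaceb' (i=2, period=18)
emit factor 3: 'a' (i=20, period=1)

["ac", "aaeecedadabcddaceb", "a"]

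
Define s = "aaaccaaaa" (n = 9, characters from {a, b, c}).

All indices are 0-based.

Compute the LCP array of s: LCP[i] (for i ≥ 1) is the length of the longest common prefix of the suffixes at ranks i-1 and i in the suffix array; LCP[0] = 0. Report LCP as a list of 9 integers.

[0, 1, 2, 3, 3, 2, 1, 0, 1]

rank→(start, suffix):
  0 → (8, 'a')
  1 → (7, 'aa')
  2 → (6, 'aaa')
  3 → (5, 'aaaa')
  4 → (0, 'aaaccaaaa')
  5 → (1, 'aaccaaaa')
  6 → (2, 'accaaaa')
  7 → (4, 'caaaa')
  8 → (3, 'ccaaaa')

SA = [8, 7, 6, 5, 0, 1, 2, 4, 3]
[i] adj suffixes → lcp
  [1] 8/7 → 1 ('a')
  [2] 7/6 → 2 ('aa')
  [3] 6/5 → 3 ('aaa')
  [4] 5/0 → 3 ('aaa')
  [5] 0/1 → 2 ('aa')
  [6] 1/2 → 1 ('a')
  [7] 2/4 → 0 ('')
  [8] 4/3 → 1 ('c')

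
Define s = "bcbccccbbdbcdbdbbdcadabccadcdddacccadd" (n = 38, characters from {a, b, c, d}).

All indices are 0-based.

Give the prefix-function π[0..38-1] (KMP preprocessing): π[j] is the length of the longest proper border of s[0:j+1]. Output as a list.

[0, 0, 1, 2, 0, 0, 0, 1, 1, 0, 1, 2, 0, 1, 0, 1, 1, 0, 0, 0, 0, 0, 1, 2, 0, 0, 0, 0, 0, 0, 0, 0, 0, 0, 0, 0, 0, 0]

π[0] = 0
j=1 s[j]='c': π[1]=0 (border '')
j=2 s[j]='b': π[2]=1 (border 'b')
j=3 s[j]='c': π[3]=2 (border 'bc')
j=4 s[j]='c': k: 2→0; π[4]=0 (border '')
j=5 s[j]='c': π[5]=0 (border '')
j=6 s[j]='c': π[6]=0 (border '')
j=7 s[j]='b': π[7]=1 (border 'b')
j=8 s[j]='b': k: 1→0; π[8]=1 (border 'b')
j=9 s[j]='d': k: 1→0; π[9]=0 (border '')
j=10 s[j]='b': π[10]=1 (border 'b')
j=11 s[j]='c': π[11]=2 (border 'bc')
j=12 s[j]='d': k: 2→0; π[12]=0 (border '')
j=13 s[j]='b': π[13]=1 (border 'b')
j=14 s[j]='d': k: 1→0; π[14]=0 (border '')
j=15 s[j]='b': π[15]=1 (border 'b')
j=16 s[j]='b': k: 1→0; π[16]=1 (border 'b')
j=17 s[j]='d': k: 1→0; π[17]=0 (border '')
j=18 s[j]='c': π[18]=0 (border '')
j=19 s[j]='a': π[19]=0 (border '')
j=20 s[j]='d': π[20]=0 (border '')
j=21 s[j]='a': π[21]=0 (border '')
j=22 s[j]='b': π[22]=1 (border 'b')
j=23 s[j]='c': π[23]=2 (border 'bc')
j=24 s[j]='c': k: 2→0; π[24]=0 (border '')
j=25 s[j]='a': π[25]=0 (border '')
j=26 s[j]='d': π[26]=0 (border '')
j=27 s[j]='c': π[27]=0 (border '')
j=28 s[j]='d': π[28]=0 (border '')
j=29 s[j]='d': π[29]=0 (border '')
j=30 s[j]='d': π[30]=0 (border '')
j=31 s[j]='a': π[31]=0 (border '')
j=32 s[j]='c': π[32]=0 (border '')
j=33 s[j]='c': π[33]=0 (border '')
j=34 s[j]='c': π[34]=0 (border '')
j=35 s[j]='a': π[35]=0 (border '')
j=36 s[j]='d': π[36]=0 (border '')
j=37 s[j]='d': π[37]=0 (border '')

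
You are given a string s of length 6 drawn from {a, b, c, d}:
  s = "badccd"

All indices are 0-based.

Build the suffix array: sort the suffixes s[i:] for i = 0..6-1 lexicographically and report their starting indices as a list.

rank | idx | suffix
   0 |   1 | adccd
   1 |   0 | badccd
   2 |   3 | ccd
   3 |   4 | cd
   4 |   5 | d
   5 |   2 | dccd

[1, 0, 3, 4, 5, 2]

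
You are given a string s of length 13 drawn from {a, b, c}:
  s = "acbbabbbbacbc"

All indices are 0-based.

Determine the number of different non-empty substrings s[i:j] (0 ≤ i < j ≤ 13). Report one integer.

rank→(start, suffix):
  0 → (4, 'abbbbacbc')
  1 → (0, 'acbbabbbbacbc')
  2 → (9, 'acbc')
  3 → (3, 'babbbbacbc')
  4 → (8, 'bacbc')
  5 → (2, 'bbabbbbacbc')
  6 → (7, 'bbacbc')
  7 → (6, 'bbbacbc')
  8 → (5, 'bbbbacbc')
  9 → (11, 'bc')
  10 → (12, 'c')
  11 → (1, 'cbbabbbbacbc')
  12 → (10, 'cbc')

SA = [4, 0, 9, 3, 8, 2, 7, 6, 5, 11, 12, 1, 10]
rank  pair      lcp
   1  s[4:],s[0:]  1  'a'
   2  s[0:],s[9:]  3  'acb'
   3  s[9:],s[3:]  0  ''
   4  s[3:],s[8:]  2  'ba'
   5  s[8:],s[2:]  1  'b'
   6  s[2:],s[7:]  3  'bba'
   7  s[7:],s[6:]  2  'bb'
   8  s[6:],s[5:]  3  'bbb'
   9  s[5:],s[11:]  1  'b'
  10  s[11:],s[12:]  0  ''
  11  s[12:],s[1:]  1  'c'
  12  s[1:],s[10:]  2  'cb'

n(n+1)/2 = 13·14/2 = 91
Σ LCP = 0 + 1 + 3 + 0 + 2 + 1 + 3 + 2 + 3 + 1 + 0 + 1 + 2 = 19
distinct = 91 − 19 = 72

72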